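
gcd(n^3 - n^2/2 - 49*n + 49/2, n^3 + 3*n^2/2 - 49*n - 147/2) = n^2 - 49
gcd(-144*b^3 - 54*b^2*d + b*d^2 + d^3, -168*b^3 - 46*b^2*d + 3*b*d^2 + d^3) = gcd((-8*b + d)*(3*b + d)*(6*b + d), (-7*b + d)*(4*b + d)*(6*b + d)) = 6*b + d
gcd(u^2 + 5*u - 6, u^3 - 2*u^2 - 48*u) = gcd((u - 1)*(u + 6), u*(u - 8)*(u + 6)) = u + 6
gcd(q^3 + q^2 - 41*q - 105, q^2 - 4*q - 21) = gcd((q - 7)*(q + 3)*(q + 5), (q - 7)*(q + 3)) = q^2 - 4*q - 21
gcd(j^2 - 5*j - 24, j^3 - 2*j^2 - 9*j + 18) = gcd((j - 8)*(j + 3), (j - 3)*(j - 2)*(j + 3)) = j + 3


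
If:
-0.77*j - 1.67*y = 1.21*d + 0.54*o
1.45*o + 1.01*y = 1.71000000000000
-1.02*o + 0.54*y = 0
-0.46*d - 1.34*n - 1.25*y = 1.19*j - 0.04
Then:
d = 0.950354609929078*n - 1.23777832111048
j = -1.49341438703141*n - 0.498364820520079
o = 0.51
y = 0.96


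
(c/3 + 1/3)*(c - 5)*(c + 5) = c^3/3 + c^2/3 - 25*c/3 - 25/3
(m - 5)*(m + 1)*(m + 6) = m^3 + 2*m^2 - 29*m - 30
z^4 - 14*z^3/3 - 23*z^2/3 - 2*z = z*(z - 6)*(z + 1/3)*(z + 1)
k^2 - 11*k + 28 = (k - 7)*(k - 4)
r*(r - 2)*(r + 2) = r^3 - 4*r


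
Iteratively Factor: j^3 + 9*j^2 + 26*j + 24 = (j + 3)*(j^2 + 6*j + 8) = (j + 2)*(j + 3)*(j + 4)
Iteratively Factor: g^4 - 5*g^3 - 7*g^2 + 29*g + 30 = (g + 1)*(g^3 - 6*g^2 - g + 30) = (g - 5)*(g + 1)*(g^2 - g - 6) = (g - 5)*(g + 1)*(g + 2)*(g - 3)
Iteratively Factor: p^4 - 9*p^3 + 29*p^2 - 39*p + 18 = (p - 3)*(p^3 - 6*p^2 + 11*p - 6) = (p - 3)^2*(p^2 - 3*p + 2) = (p - 3)^2*(p - 2)*(p - 1)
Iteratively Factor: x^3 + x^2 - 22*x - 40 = (x + 2)*(x^2 - x - 20) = (x - 5)*(x + 2)*(x + 4)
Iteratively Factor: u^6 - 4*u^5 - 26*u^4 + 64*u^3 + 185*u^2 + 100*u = (u - 5)*(u^5 + u^4 - 21*u^3 - 41*u^2 - 20*u) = (u - 5)*(u + 1)*(u^4 - 21*u^2 - 20*u) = (u - 5)*(u + 1)^2*(u^3 - u^2 - 20*u) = (u - 5)*(u + 1)^2*(u + 4)*(u^2 - 5*u) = (u - 5)^2*(u + 1)^2*(u + 4)*(u)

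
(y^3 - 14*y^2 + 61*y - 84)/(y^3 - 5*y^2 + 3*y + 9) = (y^2 - 11*y + 28)/(y^2 - 2*y - 3)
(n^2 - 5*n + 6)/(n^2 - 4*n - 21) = (-n^2 + 5*n - 6)/(-n^2 + 4*n + 21)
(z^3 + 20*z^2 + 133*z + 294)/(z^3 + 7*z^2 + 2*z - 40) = (z^3 + 20*z^2 + 133*z + 294)/(z^3 + 7*z^2 + 2*z - 40)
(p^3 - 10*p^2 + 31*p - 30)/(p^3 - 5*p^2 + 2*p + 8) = (p^2 - 8*p + 15)/(p^2 - 3*p - 4)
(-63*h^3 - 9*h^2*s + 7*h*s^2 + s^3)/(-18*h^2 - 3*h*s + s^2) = (-21*h^2 + 4*h*s + s^2)/(-6*h + s)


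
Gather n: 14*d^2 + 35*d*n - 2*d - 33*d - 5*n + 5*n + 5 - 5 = 14*d^2 + 35*d*n - 35*d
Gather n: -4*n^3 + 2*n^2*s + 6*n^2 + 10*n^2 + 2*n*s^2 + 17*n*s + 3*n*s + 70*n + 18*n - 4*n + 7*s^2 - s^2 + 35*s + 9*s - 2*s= -4*n^3 + n^2*(2*s + 16) + n*(2*s^2 + 20*s + 84) + 6*s^2 + 42*s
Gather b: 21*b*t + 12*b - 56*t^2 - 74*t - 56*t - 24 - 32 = b*(21*t + 12) - 56*t^2 - 130*t - 56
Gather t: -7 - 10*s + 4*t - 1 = -10*s + 4*t - 8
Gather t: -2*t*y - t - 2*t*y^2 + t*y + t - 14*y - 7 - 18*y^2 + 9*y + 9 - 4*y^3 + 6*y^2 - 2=t*(-2*y^2 - y) - 4*y^3 - 12*y^2 - 5*y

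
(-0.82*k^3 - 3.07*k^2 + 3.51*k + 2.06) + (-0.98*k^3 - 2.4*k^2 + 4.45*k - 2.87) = -1.8*k^3 - 5.47*k^2 + 7.96*k - 0.81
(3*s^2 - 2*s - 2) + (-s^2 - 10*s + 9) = 2*s^2 - 12*s + 7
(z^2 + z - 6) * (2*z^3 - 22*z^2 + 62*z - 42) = 2*z^5 - 20*z^4 + 28*z^3 + 152*z^2 - 414*z + 252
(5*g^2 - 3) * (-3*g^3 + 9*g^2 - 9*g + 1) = -15*g^5 + 45*g^4 - 36*g^3 - 22*g^2 + 27*g - 3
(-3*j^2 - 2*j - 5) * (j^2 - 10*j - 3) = -3*j^4 + 28*j^3 + 24*j^2 + 56*j + 15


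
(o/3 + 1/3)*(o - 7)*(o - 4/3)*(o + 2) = o^4/3 - 16*o^3/9 - 41*o^2/9 + 34*o/9 + 56/9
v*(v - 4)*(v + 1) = v^3 - 3*v^2 - 4*v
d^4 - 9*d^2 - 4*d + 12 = (d - 3)*(d - 1)*(d + 2)^2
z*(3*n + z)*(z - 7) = 3*n*z^2 - 21*n*z + z^3 - 7*z^2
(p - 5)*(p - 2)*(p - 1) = p^3 - 8*p^2 + 17*p - 10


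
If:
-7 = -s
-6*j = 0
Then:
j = 0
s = 7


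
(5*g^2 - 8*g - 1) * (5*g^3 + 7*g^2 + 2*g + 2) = 25*g^5 - 5*g^4 - 51*g^3 - 13*g^2 - 18*g - 2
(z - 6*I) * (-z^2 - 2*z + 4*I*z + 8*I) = -z^3 - 2*z^2 + 10*I*z^2 + 24*z + 20*I*z + 48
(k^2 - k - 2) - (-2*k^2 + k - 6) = 3*k^2 - 2*k + 4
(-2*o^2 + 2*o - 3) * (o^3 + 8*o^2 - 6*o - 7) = -2*o^5 - 14*o^4 + 25*o^3 - 22*o^2 + 4*o + 21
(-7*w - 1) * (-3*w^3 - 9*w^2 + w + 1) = 21*w^4 + 66*w^3 + 2*w^2 - 8*w - 1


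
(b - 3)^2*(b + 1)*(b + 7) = b^4 + 2*b^3 - 32*b^2 + 30*b + 63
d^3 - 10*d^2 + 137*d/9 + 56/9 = (d - 8)*(d - 7/3)*(d + 1/3)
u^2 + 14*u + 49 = (u + 7)^2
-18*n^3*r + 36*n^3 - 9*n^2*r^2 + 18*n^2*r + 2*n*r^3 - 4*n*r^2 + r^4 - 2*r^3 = (-3*n + r)*(2*n + r)*(3*n + r)*(r - 2)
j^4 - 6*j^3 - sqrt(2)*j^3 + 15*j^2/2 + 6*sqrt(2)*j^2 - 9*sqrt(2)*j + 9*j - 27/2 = (j - 3)^2*(j - 3*sqrt(2)/2)*(j + sqrt(2)/2)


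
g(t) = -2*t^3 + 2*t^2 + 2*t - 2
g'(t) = -6*t^2 + 4*t + 2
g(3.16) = -38.82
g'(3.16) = -45.27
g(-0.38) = -2.36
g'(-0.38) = -0.39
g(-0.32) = -2.37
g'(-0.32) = 0.11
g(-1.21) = 2.05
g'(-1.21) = -11.62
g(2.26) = -10.35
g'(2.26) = -19.61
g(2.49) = -15.50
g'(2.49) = -25.24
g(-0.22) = -2.32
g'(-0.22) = 0.83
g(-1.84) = 13.55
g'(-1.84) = -25.67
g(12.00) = -3146.00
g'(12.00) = -814.00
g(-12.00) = 3718.00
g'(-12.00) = -910.00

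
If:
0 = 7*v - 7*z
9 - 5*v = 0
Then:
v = 9/5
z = 9/5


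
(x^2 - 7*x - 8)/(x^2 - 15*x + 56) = (x + 1)/(x - 7)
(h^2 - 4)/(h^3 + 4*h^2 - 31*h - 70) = (h - 2)/(h^2 + 2*h - 35)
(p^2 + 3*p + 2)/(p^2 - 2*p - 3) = (p + 2)/(p - 3)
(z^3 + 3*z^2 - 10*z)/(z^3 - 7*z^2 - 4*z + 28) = z*(z + 5)/(z^2 - 5*z - 14)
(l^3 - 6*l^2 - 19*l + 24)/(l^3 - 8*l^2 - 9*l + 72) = (l - 1)/(l - 3)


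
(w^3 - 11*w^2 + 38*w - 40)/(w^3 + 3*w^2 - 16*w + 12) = (w^2 - 9*w + 20)/(w^2 + 5*w - 6)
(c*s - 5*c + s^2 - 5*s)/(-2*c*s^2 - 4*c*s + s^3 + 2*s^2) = (-c*s + 5*c - s^2 + 5*s)/(s*(2*c*s + 4*c - s^2 - 2*s))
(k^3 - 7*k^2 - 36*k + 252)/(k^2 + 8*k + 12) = (k^2 - 13*k + 42)/(k + 2)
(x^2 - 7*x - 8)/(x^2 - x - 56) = (x + 1)/(x + 7)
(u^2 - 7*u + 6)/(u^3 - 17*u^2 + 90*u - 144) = (u - 1)/(u^2 - 11*u + 24)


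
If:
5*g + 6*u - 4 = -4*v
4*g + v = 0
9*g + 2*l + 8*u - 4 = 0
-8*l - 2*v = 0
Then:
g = -4/77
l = -4/77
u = 4/7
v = 16/77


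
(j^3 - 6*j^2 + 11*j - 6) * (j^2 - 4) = j^5 - 6*j^4 + 7*j^3 + 18*j^2 - 44*j + 24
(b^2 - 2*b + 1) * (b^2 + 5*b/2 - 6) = b^4 + b^3/2 - 10*b^2 + 29*b/2 - 6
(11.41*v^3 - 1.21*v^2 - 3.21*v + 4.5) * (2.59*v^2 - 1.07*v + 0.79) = 29.5519*v^5 - 15.3426*v^4 + 1.9947*v^3 + 14.1338*v^2 - 7.3509*v + 3.555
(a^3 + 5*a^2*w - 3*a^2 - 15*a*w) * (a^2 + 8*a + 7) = a^5 + 5*a^4*w + 5*a^4 + 25*a^3*w - 17*a^3 - 85*a^2*w - 21*a^2 - 105*a*w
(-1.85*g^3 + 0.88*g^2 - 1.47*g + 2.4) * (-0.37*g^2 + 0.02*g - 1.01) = 0.6845*g^5 - 0.3626*g^4 + 2.43*g^3 - 1.8062*g^2 + 1.5327*g - 2.424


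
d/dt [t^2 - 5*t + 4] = 2*t - 5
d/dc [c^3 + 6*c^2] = 3*c*(c + 4)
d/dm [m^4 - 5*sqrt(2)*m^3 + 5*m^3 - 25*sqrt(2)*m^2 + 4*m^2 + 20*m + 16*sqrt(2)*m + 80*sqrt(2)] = 4*m^3 - 15*sqrt(2)*m^2 + 15*m^2 - 50*sqrt(2)*m + 8*m + 20 + 16*sqrt(2)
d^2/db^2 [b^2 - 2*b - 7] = 2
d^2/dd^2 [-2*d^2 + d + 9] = -4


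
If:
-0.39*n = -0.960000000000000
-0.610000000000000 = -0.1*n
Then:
No Solution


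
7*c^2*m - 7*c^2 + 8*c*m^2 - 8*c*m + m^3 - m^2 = (c + m)*(7*c + m)*(m - 1)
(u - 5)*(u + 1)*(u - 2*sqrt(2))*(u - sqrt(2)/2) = u^4 - 4*u^3 - 5*sqrt(2)*u^3/2 - 3*u^2 + 10*sqrt(2)*u^2 - 8*u + 25*sqrt(2)*u/2 - 10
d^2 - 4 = (d - 2)*(d + 2)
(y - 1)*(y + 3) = y^2 + 2*y - 3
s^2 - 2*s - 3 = (s - 3)*(s + 1)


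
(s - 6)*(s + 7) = s^2 + s - 42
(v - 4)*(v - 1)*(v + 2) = v^3 - 3*v^2 - 6*v + 8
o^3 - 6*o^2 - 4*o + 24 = (o - 6)*(o - 2)*(o + 2)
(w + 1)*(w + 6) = w^2 + 7*w + 6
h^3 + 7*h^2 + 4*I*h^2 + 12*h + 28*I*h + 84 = (h + 7)*(h - 2*I)*(h + 6*I)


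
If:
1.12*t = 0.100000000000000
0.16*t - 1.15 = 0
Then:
No Solution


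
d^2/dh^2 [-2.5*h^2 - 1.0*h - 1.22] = -5.00000000000000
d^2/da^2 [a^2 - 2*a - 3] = 2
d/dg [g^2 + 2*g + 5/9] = 2*g + 2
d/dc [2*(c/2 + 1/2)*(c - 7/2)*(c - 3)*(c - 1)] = 4*c^3 - 39*c^2/2 + 19*c + 13/2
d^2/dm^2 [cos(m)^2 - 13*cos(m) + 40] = 13*cos(m) - 2*cos(2*m)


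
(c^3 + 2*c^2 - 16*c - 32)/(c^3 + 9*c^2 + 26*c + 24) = (c - 4)/(c + 3)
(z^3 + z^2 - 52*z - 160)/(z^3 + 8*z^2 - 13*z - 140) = (z^2 - 4*z - 32)/(z^2 + 3*z - 28)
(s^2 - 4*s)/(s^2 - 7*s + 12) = s/(s - 3)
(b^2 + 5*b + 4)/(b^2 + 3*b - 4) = (b + 1)/(b - 1)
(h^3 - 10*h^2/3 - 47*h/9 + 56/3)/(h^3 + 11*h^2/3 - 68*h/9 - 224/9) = (h - 3)/(h + 4)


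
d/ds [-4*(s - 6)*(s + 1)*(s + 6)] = -12*s^2 - 8*s + 144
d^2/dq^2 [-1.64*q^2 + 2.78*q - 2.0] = -3.28000000000000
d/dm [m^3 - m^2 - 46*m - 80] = 3*m^2 - 2*m - 46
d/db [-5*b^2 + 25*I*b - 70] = -10*b + 25*I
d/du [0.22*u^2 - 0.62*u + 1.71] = 0.44*u - 0.62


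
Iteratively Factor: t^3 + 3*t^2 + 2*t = (t + 2)*(t^2 + t) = (t + 1)*(t + 2)*(t)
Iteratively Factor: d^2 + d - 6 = (d + 3)*(d - 2)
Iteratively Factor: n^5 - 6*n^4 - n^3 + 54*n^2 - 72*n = (n - 4)*(n^4 - 2*n^3 - 9*n^2 + 18*n) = (n - 4)*(n - 3)*(n^3 + n^2 - 6*n) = (n - 4)*(n - 3)*(n + 3)*(n^2 - 2*n) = (n - 4)*(n - 3)*(n - 2)*(n + 3)*(n)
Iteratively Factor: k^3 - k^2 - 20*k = (k - 5)*(k^2 + 4*k) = (k - 5)*(k + 4)*(k)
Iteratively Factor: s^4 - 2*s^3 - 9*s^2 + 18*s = (s - 2)*(s^3 - 9*s) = (s - 2)*(s + 3)*(s^2 - 3*s) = s*(s - 2)*(s + 3)*(s - 3)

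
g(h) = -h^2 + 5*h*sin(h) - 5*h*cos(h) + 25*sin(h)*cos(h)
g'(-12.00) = -49.76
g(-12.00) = -114.24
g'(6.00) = 23.32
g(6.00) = -79.89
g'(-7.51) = 12.00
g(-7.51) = -16.32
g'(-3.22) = 51.30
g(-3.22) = -29.63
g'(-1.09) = -16.56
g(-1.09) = -4.09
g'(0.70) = 7.18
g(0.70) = 11.41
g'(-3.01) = 51.35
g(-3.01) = -18.75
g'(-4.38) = -18.11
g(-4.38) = -54.74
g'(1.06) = -6.04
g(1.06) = 11.57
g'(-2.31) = 18.30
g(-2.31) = 7.86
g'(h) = 5*h*sin(h) + 5*h*cos(h) - 2*h - 25*sin(h)^2 + 5*sin(h) + 25*cos(h)^2 - 5*cos(h)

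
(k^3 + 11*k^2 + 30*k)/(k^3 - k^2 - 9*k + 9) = k*(k^2 + 11*k + 30)/(k^3 - k^2 - 9*k + 9)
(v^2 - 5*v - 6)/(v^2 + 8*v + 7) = (v - 6)/(v + 7)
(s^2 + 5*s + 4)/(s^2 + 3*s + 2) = (s + 4)/(s + 2)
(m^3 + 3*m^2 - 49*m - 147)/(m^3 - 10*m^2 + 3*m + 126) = (m + 7)/(m - 6)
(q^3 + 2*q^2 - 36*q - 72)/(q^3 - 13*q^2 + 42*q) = (q^2 + 8*q + 12)/(q*(q - 7))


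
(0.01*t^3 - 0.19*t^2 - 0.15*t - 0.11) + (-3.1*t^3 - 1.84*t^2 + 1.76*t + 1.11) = -3.09*t^3 - 2.03*t^2 + 1.61*t + 1.0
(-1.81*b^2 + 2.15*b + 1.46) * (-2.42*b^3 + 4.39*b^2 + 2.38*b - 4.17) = 4.3802*b^5 - 13.1489*b^4 + 1.5975*b^3 + 19.0741*b^2 - 5.4907*b - 6.0882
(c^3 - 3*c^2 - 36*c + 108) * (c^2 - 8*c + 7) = c^5 - 11*c^4 - 5*c^3 + 375*c^2 - 1116*c + 756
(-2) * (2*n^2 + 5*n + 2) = -4*n^2 - 10*n - 4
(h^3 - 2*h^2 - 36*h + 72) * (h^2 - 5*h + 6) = h^5 - 7*h^4 - 20*h^3 + 240*h^2 - 576*h + 432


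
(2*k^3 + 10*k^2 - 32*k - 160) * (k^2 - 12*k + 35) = 2*k^5 - 14*k^4 - 82*k^3 + 574*k^2 + 800*k - 5600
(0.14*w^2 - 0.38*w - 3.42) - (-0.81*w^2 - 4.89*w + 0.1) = 0.95*w^2 + 4.51*w - 3.52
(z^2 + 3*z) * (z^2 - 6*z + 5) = z^4 - 3*z^3 - 13*z^2 + 15*z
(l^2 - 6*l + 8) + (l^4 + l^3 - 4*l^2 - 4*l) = l^4 + l^3 - 3*l^2 - 10*l + 8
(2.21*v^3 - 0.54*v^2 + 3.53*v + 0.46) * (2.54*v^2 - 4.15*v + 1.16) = 5.6134*v^5 - 10.5431*v^4 + 13.7708*v^3 - 14.1075*v^2 + 2.1858*v + 0.5336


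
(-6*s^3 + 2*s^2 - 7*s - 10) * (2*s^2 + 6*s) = -12*s^5 - 32*s^4 - 2*s^3 - 62*s^2 - 60*s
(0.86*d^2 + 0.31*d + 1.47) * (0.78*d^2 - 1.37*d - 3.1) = 0.6708*d^4 - 0.9364*d^3 - 1.9441*d^2 - 2.9749*d - 4.557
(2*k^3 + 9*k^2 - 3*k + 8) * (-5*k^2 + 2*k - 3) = -10*k^5 - 41*k^4 + 27*k^3 - 73*k^2 + 25*k - 24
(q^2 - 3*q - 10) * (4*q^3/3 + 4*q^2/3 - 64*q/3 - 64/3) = 4*q^5/3 - 8*q^4/3 - 116*q^3/3 + 88*q^2/3 + 832*q/3 + 640/3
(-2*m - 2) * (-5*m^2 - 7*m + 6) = 10*m^3 + 24*m^2 + 2*m - 12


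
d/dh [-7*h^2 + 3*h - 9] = 3 - 14*h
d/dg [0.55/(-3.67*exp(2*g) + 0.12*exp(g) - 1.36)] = (4.037*exp(g) - 0.066)*exp(g)/(3.67*exp(2*g) - 0.12*exp(g) + 1.36)^2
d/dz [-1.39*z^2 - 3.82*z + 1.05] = -2.78*z - 3.82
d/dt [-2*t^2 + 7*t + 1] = 7 - 4*t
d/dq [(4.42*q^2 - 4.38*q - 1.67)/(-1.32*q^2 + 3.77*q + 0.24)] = (10.8818*q^2 - 2.2872*q + 5.2447)/(1.7424*q^4 - 9.9528*q^3 + 13.5793*q^2 + 1.8096*q + 0.0576)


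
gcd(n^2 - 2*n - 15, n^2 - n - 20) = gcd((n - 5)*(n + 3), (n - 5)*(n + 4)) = n - 5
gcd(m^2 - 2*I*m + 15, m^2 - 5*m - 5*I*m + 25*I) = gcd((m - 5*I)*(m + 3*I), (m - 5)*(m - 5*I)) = m - 5*I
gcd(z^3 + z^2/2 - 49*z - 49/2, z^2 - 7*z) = z - 7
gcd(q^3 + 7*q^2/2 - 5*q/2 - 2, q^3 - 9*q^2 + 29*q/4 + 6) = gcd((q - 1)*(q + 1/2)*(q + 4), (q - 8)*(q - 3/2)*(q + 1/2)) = q + 1/2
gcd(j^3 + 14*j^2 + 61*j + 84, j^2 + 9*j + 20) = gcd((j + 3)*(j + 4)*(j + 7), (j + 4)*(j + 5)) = j + 4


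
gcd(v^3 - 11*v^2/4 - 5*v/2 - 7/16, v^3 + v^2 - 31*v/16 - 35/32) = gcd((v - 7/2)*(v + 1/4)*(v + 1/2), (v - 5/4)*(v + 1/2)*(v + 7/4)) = v + 1/2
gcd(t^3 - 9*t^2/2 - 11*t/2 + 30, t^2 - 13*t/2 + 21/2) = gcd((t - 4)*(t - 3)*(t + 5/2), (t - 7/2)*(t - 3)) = t - 3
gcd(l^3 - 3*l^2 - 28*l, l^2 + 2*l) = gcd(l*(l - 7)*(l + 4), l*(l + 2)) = l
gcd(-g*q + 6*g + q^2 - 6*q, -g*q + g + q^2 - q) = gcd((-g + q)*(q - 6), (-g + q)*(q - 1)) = -g + q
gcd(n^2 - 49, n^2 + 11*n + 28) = n + 7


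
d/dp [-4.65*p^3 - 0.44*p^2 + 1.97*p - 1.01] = -13.95*p^2 - 0.88*p + 1.97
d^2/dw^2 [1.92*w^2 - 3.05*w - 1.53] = 3.84000000000000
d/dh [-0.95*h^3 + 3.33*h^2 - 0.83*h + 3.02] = -2.85*h^2 + 6.66*h - 0.83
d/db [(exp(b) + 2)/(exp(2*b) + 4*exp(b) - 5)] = (-2*(exp(b) + 2)^2 + exp(2*b) + 4*exp(b) - 5)*exp(b)/(exp(2*b) + 4*exp(b) - 5)^2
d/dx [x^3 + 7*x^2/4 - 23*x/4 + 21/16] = 3*x^2 + 7*x/2 - 23/4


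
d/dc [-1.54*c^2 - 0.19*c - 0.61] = -3.08*c - 0.19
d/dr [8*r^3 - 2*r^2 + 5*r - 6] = 24*r^2 - 4*r + 5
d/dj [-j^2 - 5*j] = -2*j - 5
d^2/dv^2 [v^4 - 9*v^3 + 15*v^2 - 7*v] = 12*v^2 - 54*v + 30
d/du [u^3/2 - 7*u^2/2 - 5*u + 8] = 3*u^2/2 - 7*u - 5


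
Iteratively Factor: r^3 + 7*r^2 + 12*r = (r + 3)*(r^2 + 4*r) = r*(r + 3)*(r + 4)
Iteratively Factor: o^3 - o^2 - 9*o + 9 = (o - 3)*(o^2 + 2*o - 3) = (o - 3)*(o + 3)*(o - 1)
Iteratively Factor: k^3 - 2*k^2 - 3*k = (k - 3)*(k^2 + k) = (k - 3)*(k + 1)*(k)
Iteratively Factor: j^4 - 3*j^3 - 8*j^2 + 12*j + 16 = (j + 1)*(j^3 - 4*j^2 - 4*j + 16) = (j - 4)*(j + 1)*(j^2 - 4) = (j - 4)*(j - 2)*(j + 1)*(j + 2)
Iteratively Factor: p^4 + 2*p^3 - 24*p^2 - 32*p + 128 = (p + 4)*(p^3 - 2*p^2 - 16*p + 32) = (p - 2)*(p + 4)*(p^2 - 16) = (p - 4)*(p - 2)*(p + 4)*(p + 4)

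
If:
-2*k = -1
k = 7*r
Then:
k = 1/2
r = 1/14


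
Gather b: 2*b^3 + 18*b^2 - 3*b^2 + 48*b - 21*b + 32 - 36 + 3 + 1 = 2*b^3 + 15*b^2 + 27*b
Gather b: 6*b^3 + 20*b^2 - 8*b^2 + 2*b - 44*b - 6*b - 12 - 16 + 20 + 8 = 6*b^3 + 12*b^2 - 48*b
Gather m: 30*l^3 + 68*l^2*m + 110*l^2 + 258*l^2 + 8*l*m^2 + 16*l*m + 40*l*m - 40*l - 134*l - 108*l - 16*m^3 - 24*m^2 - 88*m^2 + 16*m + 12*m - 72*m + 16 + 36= 30*l^3 + 368*l^2 - 282*l - 16*m^3 + m^2*(8*l - 112) + m*(68*l^2 + 56*l - 44) + 52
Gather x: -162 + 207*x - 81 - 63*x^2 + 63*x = -63*x^2 + 270*x - 243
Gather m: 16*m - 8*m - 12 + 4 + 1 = 8*m - 7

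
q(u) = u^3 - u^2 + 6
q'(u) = 3*u^2 - 2*u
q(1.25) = 6.39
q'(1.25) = 2.19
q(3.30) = 31.05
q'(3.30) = 26.07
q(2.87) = 21.40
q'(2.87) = 18.97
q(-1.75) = -2.42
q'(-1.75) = 12.69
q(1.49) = 7.09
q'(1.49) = 3.68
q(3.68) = 42.29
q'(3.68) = 33.27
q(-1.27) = 2.34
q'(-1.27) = 7.38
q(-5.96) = -241.23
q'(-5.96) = 118.48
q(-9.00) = -804.00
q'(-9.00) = 261.00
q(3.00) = 24.00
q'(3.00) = 21.00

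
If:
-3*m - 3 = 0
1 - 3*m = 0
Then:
No Solution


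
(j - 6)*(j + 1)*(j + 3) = j^3 - 2*j^2 - 21*j - 18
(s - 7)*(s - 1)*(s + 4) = s^3 - 4*s^2 - 25*s + 28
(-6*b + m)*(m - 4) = -6*b*m + 24*b + m^2 - 4*m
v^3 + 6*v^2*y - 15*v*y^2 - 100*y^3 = (v - 4*y)*(v + 5*y)^2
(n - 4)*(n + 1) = n^2 - 3*n - 4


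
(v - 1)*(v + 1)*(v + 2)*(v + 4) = v^4 + 6*v^3 + 7*v^2 - 6*v - 8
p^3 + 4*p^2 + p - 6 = (p - 1)*(p + 2)*(p + 3)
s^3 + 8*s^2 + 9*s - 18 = (s - 1)*(s + 3)*(s + 6)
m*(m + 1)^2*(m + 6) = m^4 + 8*m^3 + 13*m^2 + 6*m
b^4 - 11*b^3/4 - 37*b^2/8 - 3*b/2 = b*(b - 4)*(b + 1/2)*(b + 3/4)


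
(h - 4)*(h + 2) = h^2 - 2*h - 8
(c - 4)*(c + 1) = c^2 - 3*c - 4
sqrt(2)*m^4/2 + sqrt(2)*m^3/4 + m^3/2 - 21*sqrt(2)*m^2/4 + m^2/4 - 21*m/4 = m*(m - 3)*(m + 7/2)*(sqrt(2)*m/2 + 1/2)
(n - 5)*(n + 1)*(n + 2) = n^3 - 2*n^2 - 13*n - 10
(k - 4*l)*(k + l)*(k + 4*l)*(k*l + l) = k^4*l + k^3*l^2 + k^3*l - 16*k^2*l^3 + k^2*l^2 - 16*k*l^4 - 16*k*l^3 - 16*l^4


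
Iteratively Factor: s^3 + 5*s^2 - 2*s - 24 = (s + 4)*(s^2 + s - 6) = (s - 2)*(s + 4)*(s + 3)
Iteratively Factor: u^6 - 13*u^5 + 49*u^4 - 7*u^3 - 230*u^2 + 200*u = (u - 5)*(u^5 - 8*u^4 + 9*u^3 + 38*u^2 - 40*u) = (u - 5)*(u - 4)*(u^4 - 4*u^3 - 7*u^2 + 10*u) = (u - 5)^2*(u - 4)*(u^3 + u^2 - 2*u) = u*(u - 5)^2*(u - 4)*(u^2 + u - 2) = u*(u - 5)^2*(u - 4)*(u - 1)*(u + 2)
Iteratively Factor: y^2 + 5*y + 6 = (y + 3)*(y + 2)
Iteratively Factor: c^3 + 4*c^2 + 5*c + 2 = (c + 1)*(c^2 + 3*c + 2) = (c + 1)*(c + 2)*(c + 1)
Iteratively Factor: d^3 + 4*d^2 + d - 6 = (d + 2)*(d^2 + 2*d - 3) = (d - 1)*(d + 2)*(d + 3)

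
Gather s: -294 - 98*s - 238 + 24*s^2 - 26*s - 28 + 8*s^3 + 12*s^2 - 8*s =8*s^3 + 36*s^2 - 132*s - 560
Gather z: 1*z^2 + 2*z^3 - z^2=2*z^3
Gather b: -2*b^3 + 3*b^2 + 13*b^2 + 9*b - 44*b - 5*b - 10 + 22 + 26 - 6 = -2*b^3 + 16*b^2 - 40*b + 32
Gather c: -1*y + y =0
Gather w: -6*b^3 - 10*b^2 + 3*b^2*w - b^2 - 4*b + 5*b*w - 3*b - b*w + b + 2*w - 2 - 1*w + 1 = -6*b^3 - 11*b^2 - 6*b + w*(3*b^2 + 4*b + 1) - 1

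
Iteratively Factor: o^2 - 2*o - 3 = (o + 1)*(o - 3)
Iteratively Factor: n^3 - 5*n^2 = (n)*(n^2 - 5*n) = n^2*(n - 5)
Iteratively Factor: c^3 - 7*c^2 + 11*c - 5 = (c - 5)*(c^2 - 2*c + 1) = (c - 5)*(c - 1)*(c - 1)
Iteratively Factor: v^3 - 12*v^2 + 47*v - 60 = (v - 5)*(v^2 - 7*v + 12) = (v - 5)*(v - 4)*(v - 3)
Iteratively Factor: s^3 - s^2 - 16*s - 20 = (s + 2)*(s^2 - 3*s - 10) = (s - 5)*(s + 2)*(s + 2)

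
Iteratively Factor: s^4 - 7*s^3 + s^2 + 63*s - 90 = (s - 2)*(s^3 - 5*s^2 - 9*s + 45) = (s - 5)*(s - 2)*(s^2 - 9) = (s - 5)*(s - 2)*(s + 3)*(s - 3)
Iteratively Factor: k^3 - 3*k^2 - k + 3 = (k + 1)*(k^2 - 4*k + 3) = (k - 3)*(k + 1)*(k - 1)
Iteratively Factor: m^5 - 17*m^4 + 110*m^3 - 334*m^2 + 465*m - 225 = (m - 3)*(m^4 - 14*m^3 + 68*m^2 - 130*m + 75) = (m - 5)*(m - 3)*(m^3 - 9*m^2 + 23*m - 15) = (m - 5)^2*(m - 3)*(m^2 - 4*m + 3) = (m - 5)^2*(m - 3)^2*(m - 1)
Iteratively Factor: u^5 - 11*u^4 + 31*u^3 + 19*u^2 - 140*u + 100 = (u - 1)*(u^4 - 10*u^3 + 21*u^2 + 40*u - 100) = (u - 1)*(u + 2)*(u^3 - 12*u^2 + 45*u - 50) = (u - 2)*(u - 1)*(u + 2)*(u^2 - 10*u + 25) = (u - 5)*(u - 2)*(u - 1)*(u + 2)*(u - 5)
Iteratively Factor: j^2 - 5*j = (j)*(j - 5)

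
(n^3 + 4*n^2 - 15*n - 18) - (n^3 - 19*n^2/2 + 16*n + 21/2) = 27*n^2/2 - 31*n - 57/2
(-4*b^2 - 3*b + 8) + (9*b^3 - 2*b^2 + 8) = 9*b^3 - 6*b^2 - 3*b + 16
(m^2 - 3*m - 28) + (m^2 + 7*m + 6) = 2*m^2 + 4*m - 22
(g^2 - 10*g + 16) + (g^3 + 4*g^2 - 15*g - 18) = g^3 + 5*g^2 - 25*g - 2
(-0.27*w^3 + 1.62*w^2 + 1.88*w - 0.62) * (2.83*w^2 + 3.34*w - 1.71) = -0.7641*w^5 + 3.6828*w^4 + 11.1929*w^3 + 1.7544*w^2 - 5.2856*w + 1.0602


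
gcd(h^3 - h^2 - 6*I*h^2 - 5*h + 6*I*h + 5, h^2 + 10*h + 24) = 1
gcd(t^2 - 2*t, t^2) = t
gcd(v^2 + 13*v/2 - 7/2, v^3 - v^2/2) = v - 1/2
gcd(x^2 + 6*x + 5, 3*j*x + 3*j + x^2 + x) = x + 1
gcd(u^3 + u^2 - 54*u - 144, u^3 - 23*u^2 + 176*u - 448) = u - 8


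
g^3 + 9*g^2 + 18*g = g*(g + 3)*(g + 6)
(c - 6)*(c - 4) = c^2 - 10*c + 24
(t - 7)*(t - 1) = t^2 - 8*t + 7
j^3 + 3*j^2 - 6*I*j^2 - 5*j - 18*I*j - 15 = (j + 3)*(j - 5*I)*(j - I)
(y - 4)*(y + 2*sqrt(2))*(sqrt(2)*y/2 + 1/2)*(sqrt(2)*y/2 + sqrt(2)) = y^4/2 - y^3 + 5*sqrt(2)*y^3/4 - 5*sqrt(2)*y^2/2 - 3*y^2 - 10*sqrt(2)*y - 2*y - 8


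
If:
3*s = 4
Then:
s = 4/3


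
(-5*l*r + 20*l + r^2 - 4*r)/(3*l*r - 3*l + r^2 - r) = (-5*l*r + 20*l + r^2 - 4*r)/(3*l*r - 3*l + r^2 - r)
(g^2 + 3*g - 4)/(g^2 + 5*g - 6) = (g + 4)/(g + 6)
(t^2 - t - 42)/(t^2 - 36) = (t - 7)/(t - 6)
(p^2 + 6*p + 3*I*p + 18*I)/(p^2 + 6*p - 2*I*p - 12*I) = (p + 3*I)/(p - 2*I)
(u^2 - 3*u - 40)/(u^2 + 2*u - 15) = (u - 8)/(u - 3)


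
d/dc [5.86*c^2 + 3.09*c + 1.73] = 11.72*c + 3.09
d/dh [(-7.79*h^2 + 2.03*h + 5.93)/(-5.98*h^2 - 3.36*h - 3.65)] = (38.3138*h^2 + 127.7898*h + 12.5153)/(35.7604*h^4 + 40.1856*h^3 + 54.9436*h^2 + 24.528*h + 13.3225)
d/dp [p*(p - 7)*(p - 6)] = 3*p^2 - 26*p + 42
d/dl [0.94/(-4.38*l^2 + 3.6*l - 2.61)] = (8.2344*l - 3.384)/(4.38*l^2 - 3.6*l + 2.61)^2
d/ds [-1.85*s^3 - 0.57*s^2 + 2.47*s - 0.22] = -5.55*s^2 - 1.14*s + 2.47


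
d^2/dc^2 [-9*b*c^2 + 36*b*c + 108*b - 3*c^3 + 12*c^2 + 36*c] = -18*b - 18*c + 24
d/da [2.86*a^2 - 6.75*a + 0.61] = 5.72*a - 6.75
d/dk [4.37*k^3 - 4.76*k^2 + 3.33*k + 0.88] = 13.11*k^2 - 9.52*k + 3.33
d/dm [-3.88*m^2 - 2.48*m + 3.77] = -7.76*m - 2.48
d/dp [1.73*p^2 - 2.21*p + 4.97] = 3.46*p - 2.21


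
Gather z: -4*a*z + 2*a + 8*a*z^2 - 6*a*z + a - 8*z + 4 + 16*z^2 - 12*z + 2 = 3*a + z^2*(8*a + 16) + z*(-10*a - 20) + 6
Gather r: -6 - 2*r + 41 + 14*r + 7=12*r + 42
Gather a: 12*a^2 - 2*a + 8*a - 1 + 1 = 12*a^2 + 6*a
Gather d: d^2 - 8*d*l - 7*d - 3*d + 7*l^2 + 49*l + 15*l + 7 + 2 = d^2 + d*(-8*l - 10) + 7*l^2 + 64*l + 9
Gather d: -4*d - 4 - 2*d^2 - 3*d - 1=-2*d^2 - 7*d - 5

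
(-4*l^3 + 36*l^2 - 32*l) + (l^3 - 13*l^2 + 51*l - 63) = -3*l^3 + 23*l^2 + 19*l - 63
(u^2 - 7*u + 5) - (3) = u^2 - 7*u + 2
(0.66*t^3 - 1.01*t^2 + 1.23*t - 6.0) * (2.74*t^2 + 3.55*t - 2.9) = 1.8084*t^5 - 0.4244*t^4 - 2.1293*t^3 - 9.1445*t^2 - 24.867*t + 17.4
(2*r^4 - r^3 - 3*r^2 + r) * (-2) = -4*r^4 + 2*r^3 + 6*r^2 - 2*r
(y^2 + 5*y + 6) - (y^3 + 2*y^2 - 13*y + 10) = -y^3 - y^2 + 18*y - 4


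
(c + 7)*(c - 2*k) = c^2 - 2*c*k + 7*c - 14*k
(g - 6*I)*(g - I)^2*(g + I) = g^4 - 7*I*g^3 - 5*g^2 - 7*I*g - 6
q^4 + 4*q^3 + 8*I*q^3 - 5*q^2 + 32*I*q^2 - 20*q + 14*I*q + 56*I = (q + 4)*(q - I)*(q + 2*I)*(q + 7*I)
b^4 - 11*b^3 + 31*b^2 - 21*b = b*(b - 7)*(b - 3)*(b - 1)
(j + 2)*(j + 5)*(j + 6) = j^3 + 13*j^2 + 52*j + 60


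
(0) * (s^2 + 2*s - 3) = 0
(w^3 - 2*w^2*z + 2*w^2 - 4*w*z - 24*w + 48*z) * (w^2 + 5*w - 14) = w^5 - 2*w^4*z + 7*w^4 - 14*w^3*z - 28*w^3 + 56*w^2*z - 148*w^2 + 296*w*z + 336*w - 672*z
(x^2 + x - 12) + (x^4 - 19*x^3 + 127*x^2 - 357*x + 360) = x^4 - 19*x^3 + 128*x^2 - 356*x + 348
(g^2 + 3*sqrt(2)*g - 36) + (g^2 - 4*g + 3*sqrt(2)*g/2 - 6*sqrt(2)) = 2*g^2 - 4*g + 9*sqrt(2)*g/2 - 36 - 6*sqrt(2)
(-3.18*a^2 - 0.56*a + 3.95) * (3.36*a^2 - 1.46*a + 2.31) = -10.6848*a^4 + 2.7612*a^3 + 6.7438*a^2 - 7.0606*a + 9.1245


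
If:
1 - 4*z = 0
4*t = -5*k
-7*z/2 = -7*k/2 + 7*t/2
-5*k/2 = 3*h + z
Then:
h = -19/108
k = 1/9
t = -5/36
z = 1/4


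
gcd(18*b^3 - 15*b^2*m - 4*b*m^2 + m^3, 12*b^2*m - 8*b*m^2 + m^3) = 6*b - m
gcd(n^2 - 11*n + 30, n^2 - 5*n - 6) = n - 6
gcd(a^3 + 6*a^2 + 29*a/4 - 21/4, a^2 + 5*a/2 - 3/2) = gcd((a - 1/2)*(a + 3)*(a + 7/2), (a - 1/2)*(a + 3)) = a^2 + 5*a/2 - 3/2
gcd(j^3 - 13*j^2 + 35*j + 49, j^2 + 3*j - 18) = 1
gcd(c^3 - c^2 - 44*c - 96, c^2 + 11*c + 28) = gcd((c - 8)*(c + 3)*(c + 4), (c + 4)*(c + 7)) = c + 4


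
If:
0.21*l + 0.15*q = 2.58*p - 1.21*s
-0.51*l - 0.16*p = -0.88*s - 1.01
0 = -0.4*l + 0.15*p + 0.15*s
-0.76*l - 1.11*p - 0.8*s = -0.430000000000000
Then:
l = 0.04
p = 1.04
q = 25.35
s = -0.94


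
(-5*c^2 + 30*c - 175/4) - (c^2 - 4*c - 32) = -6*c^2 + 34*c - 47/4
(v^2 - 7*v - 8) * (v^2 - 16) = v^4 - 7*v^3 - 24*v^2 + 112*v + 128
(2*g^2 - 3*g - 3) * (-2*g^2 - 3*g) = -4*g^4 + 15*g^2 + 9*g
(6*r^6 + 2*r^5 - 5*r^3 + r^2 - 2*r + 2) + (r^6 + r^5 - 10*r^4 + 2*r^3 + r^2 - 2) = 7*r^6 + 3*r^5 - 10*r^4 - 3*r^3 + 2*r^2 - 2*r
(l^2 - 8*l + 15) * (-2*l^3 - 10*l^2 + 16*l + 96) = -2*l^5 + 6*l^4 + 66*l^3 - 182*l^2 - 528*l + 1440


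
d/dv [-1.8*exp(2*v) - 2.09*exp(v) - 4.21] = (-3.6*exp(v) - 2.09)*exp(v)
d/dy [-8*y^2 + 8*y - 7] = 8 - 16*y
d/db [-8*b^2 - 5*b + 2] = -16*b - 5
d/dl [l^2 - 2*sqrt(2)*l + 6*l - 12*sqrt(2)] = 2*l - 2*sqrt(2) + 6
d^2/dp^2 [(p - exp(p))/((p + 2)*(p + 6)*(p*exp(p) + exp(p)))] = (p^7 + 22*p^6 + 181*p^5 - 12*p^4*exp(p) + 680*p^4 - 144*p^3*exp(p) + 1122*p^3 - 606*p^2*exp(p) + 336*p^2 - 1008*p*exp(p) - 984*p - 584*exp(p) - 768)*exp(-p)/(p^9 + 27*p^8 + 303*p^7 + 1845*p^6 + 6708*p^5 + 15156*p^4 + 21392*p^3 + 18288*p^2 + 8640*p + 1728)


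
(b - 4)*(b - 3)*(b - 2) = b^3 - 9*b^2 + 26*b - 24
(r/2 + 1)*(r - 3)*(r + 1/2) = r^3/2 - r^2/4 - 13*r/4 - 3/2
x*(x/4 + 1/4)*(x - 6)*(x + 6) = x^4/4 + x^3/4 - 9*x^2 - 9*x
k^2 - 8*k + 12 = (k - 6)*(k - 2)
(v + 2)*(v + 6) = v^2 + 8*v + 12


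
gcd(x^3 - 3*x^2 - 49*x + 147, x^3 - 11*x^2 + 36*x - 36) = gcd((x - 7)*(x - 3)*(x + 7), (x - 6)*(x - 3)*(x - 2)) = x - 3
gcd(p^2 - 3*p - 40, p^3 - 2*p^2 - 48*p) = p - 8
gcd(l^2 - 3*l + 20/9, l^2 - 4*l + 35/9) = l - 5/3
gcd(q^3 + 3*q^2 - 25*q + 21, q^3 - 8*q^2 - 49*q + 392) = q + 7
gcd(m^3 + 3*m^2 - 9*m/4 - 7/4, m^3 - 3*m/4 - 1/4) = m^2 - m/2 - 1/2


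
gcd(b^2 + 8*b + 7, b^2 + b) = b + 1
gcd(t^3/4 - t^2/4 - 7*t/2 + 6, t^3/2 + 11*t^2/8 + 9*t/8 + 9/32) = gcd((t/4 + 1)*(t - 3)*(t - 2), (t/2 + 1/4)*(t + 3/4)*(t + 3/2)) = 1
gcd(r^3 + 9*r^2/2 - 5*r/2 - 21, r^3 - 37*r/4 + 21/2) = r^2 + 3*r/2 - 7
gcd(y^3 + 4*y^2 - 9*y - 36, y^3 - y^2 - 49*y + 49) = 1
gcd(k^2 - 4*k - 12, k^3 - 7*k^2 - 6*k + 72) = k - 6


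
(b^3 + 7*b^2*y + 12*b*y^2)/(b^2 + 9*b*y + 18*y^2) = b*(b + 4*y)/(b + 6*y)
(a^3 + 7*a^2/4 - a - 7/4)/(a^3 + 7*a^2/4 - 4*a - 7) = (a^2 - 1)/(a^2 - 4)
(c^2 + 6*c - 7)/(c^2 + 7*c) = (c - 1)/c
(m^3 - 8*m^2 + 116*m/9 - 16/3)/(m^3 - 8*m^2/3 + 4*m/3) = (m^2 - 22*m/3 + 8)/(m*(m - 2))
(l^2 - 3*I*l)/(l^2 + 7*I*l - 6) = l*(l - 3*I)/(l^2 + 7*I*l - 6)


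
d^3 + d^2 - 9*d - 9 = (d - 3)*(d + 1)*(d + 3)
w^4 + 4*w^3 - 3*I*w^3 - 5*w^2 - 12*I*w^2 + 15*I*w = w*(w - 1)*(w + 5)*(w - 3*I)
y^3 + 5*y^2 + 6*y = y*(y + 2)*(y + 3)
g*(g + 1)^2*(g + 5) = g^4 + 7*g^3 + 11*g^2 + 5*g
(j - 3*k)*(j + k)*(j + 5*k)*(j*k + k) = j^4*k + 3*j^3*k^2 + j^3*k - 13*j^2*k^3 + 3*j^2*k^2 - 15*j*k^4 - 13*j*k^3 - 15*k^4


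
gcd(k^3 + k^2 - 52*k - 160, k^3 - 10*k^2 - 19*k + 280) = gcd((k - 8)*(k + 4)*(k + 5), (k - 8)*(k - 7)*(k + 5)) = k^2 - 3*k - 40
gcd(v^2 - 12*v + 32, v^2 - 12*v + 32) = v^2 - 12*v + 32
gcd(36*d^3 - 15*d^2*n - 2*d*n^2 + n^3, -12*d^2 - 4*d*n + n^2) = 1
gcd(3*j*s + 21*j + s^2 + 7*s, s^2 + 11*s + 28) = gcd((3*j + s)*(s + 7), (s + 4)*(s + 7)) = s + 7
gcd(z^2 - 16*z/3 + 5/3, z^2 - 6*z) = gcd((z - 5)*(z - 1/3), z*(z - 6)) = 1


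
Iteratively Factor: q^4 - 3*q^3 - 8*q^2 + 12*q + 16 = (q + 2)*(q^3 - 5*q^2 + 2*q + 8) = (q - 2)*(q + 2)*(q^2 - 3*q - 4) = (q - 4)*(q - 2)*(q + 2)*(q + 1)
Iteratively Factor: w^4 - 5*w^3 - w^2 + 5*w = (w - 1)*(w^3 - 4*w^2 - 5*w) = (w - 5)*(w - 1)*(w^2 + w) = w*(w - 5)*(w - 1)*(w + 1)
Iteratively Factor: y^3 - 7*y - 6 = (y - 3)*(y^2 + 3*y + 2) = (y - 3)*(y + 1)*(y + 2)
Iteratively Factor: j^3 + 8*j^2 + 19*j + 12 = (j + 3)*(j^2 + 5*j + 4) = (j + 3)*(j + 4)*(j + 1)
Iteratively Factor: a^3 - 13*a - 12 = (a - 4)*(a^2 + 4*a + 3) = (a - 4)*(a + 3)*(a + 1)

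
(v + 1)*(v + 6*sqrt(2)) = v^2 + v + 6*sqrt(2)*v + 6*sqrt(2)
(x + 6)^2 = x^2 + 12*x + 36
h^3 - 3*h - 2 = (h - 2)*(h + 1)^2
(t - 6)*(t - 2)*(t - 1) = t^3 - 9*t^2 + 20*t - 12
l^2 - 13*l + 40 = (l - 8)*(l - 5)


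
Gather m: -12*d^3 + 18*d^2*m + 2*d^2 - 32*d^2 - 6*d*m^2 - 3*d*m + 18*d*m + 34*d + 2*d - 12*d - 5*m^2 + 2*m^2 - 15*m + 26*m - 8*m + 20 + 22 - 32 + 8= -12*d^3 - 30*d^2 + 24*d + m^2*(-6*d - 3) + m*(18*d^2 + 15*d + 3) + 18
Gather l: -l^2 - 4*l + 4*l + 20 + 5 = 25 - l^2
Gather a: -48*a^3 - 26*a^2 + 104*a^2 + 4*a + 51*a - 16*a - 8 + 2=-48*a^3 + 78*a^2 + 39*a - 6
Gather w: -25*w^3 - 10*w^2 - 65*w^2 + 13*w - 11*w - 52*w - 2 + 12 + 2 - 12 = -25*w^3 - 75*w^2 - 50*w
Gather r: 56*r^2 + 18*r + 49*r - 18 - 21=56*r^2 + 67*r - 39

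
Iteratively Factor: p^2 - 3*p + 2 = (p - 1)*(p - 2)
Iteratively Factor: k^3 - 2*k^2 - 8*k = (k + 2)*(k^2 - 4*k) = k*(k + 2)*(k - 4)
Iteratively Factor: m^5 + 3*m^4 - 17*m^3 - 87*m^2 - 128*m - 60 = (m - 5)*(m^4 + 8*m^3 + 23*m^2 + 28*m + 12) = (m - 5)*(m + 2)*(m^3 + 6*m^2 + 11*m + 6) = (m - 5)*(m + 1)*(m + 2)*(m^2 + 5*m + 6) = (m - 5)*(m + 1)*(m + 2)*(m + 3)*(m + 2)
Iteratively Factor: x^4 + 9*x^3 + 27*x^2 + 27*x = (x + 3)*(x^3 + 6*x^2 + 9*x) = (x + 3)^2*(x^2 + 3*x) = x*(x + 3)^2*(x + 3)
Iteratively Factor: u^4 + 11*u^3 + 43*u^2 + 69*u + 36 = (u + 4)*(u^3 + 7*u^2 + 15*u + 9) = (u + 3)*(u + 4)*(u^2 + 4*u + 3) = (u + 1)*(u + 3)*(u + 4)*(u + 3)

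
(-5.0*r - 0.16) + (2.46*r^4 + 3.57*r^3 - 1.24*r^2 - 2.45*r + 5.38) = 2.46*r^4 + 3.57*r^3 - 1.24*r^2 - 7.45*r + 5.22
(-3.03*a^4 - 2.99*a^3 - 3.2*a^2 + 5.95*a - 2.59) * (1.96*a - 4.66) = -5.9388*a^5 + 8.2594*a^4 + 7.6614*a^3 + 26.574*a^2 - 32.8034*a + 12.0694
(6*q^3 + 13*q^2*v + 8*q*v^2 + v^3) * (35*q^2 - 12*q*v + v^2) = 210*q^5 + 383*q^4*v + 130*q^3*v^2 - 48*q^2*v^3 - 4*q*v^4 + v^5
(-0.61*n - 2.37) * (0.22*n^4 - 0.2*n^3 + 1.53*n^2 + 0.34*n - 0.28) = -0.1342*n^5 - 0.3994*n^4 - 0.4593*n^3 - 3.8335*n^2 - 0.635*n + 0.6636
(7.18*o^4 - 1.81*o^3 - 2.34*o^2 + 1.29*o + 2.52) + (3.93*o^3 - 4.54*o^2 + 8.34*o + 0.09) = 7.18*o^4 + 2.12*o^3 - 6.88*o^2 + 9.63*o + 2.61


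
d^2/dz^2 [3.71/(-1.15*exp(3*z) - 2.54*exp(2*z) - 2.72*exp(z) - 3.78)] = (-3.71*(3.45*exp(2*z) + 5.08*exp(z) + 2.72)*(6.9*exp(2*z) + 10.16*exp(z) + 5.44)*exp(z) + (38.3985*exp(2*z) + 37.6936*exp(z) + 10.0912)*(1.15*exp(3*z) + 2.54*exp(2*z) + 2.72*exp(z) + 3.78))*exp(z)/(1.15*exp(3*z) + 2.54*exp(2*z) + 2.72*exp(z) + 3.78)^3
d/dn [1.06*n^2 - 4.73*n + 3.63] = 2.12*n - 4.73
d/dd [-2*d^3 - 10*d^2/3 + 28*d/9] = -6*d^2 - 20*d/3 + 28/9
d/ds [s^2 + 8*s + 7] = 2*s + 8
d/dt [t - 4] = 1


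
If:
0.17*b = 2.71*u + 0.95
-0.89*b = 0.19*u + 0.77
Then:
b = -0.78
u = -0.40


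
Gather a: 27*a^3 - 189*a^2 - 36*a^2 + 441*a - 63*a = 27*a^3 - 225*a^2 + 378*a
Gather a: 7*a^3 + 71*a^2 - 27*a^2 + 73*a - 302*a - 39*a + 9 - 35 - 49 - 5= 7*a^3 + 44*a^2 - 268*a - 80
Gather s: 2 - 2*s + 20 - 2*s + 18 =40 - 4*s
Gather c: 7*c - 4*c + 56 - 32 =3*c + 24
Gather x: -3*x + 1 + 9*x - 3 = 6*x - 2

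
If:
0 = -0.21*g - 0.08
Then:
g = -0.38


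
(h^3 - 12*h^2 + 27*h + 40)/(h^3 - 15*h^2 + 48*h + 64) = (h - 5)/(h - 8)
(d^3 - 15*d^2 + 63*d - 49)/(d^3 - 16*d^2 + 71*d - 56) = (d - 7)/(d - 8)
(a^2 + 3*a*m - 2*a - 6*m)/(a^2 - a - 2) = (a + 3*m)/(a + 1)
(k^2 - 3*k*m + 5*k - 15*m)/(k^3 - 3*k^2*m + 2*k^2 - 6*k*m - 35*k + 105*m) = (k + 5)/(k^2 + 2*k - 35)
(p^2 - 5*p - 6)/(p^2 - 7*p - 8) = (p - 6)/(p - 8)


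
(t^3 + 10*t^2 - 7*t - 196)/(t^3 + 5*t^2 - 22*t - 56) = (t + 7)/(t + 2)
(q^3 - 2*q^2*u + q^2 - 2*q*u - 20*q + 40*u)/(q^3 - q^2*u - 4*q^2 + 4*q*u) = (q^2 - 2*q*u + 5*q - 10*u)/(q*(q - u))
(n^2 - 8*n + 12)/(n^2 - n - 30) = (n - 2)/(n + 5)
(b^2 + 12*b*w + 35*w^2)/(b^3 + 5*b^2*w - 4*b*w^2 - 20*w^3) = (-b - 7*w)/(-b^2 + 4*w^2)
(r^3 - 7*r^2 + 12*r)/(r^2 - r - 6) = r*(r - 4)/(r + 2)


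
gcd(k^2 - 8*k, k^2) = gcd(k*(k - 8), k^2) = k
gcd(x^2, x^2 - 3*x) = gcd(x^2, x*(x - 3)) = x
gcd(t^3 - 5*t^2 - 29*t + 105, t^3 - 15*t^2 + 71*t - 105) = t^2 - 10*t + 21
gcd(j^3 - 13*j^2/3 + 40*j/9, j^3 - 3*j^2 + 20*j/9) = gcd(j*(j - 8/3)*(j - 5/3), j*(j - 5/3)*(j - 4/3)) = j^2 - 5*j/3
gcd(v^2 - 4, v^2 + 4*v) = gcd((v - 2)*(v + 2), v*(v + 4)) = 1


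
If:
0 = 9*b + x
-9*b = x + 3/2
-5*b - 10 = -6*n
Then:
No Solution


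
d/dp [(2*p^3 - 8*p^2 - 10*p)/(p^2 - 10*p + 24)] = 2*(p^4 - 20*p^3 + 117*p^2 - 192*p - 120)/(p^4 - 20*p^3 + 148*p^2 - 480*p + 576)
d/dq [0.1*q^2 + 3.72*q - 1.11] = 0.2*q + 3.72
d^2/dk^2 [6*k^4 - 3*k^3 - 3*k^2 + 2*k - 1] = 72*k^2 - 18*k - 6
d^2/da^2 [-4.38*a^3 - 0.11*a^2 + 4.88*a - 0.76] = -26.28*a - 0.22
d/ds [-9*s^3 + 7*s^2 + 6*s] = -27*s^2 + 14*s + 6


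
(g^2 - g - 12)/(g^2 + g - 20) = (g + 3)/(g + 5)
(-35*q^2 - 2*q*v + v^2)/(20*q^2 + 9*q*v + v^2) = (-7*q + v)/(4*q + v)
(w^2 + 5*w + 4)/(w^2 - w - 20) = (w + 1)/(w - 5)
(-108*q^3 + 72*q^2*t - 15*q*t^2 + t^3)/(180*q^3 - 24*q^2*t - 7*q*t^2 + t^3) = (-3*q + t)/(5*q + t)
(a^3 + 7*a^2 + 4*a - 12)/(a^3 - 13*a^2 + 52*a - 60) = (a^3 + 7*a^2 + 4*a - 12)/(a^3 - 13*a^2 + 52*a - 60)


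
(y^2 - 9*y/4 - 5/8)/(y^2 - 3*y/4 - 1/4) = (y - 5/2)/(y - 1)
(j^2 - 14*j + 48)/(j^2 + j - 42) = (j - 8)/(j + 7)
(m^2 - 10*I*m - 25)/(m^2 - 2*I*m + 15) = (m - 5*I)/(m + 3*I)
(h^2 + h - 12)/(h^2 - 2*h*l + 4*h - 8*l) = (h - 3)/(h - 2*l)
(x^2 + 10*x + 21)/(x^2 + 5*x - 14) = (x + 3)/(x - 2)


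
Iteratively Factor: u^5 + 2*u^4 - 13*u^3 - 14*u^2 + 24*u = (u - 3)*(u^4 + 5*u^3 + 2*u^2 - 8*u) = u*(u - 3)*(u^3 + 5*u^2 + 2*u - 8) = u*(u - 3)*(u + 4)*(u^2 + u - 2) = u*(u - 3)*(u - 1)*(u + 4)*(u + 2)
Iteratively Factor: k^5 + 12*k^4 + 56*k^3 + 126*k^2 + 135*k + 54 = (k + 3)*(k^4 + 9*k^3 + 29*k^2 + 39*k + 18) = (k + 2)*(k + 3)*(k^3 + 7*k^2 + 15*k + 9) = (k + 1)*(k + 2)*(k + 3)*(k^2 + 6*k + 9) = (k + 1)*(k + 2)*(k + 3)^2*(k + 3)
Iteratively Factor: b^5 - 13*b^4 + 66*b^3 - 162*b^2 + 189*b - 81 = (b - 1)*(b^4 - 12*b^3 + 54*b^2 - 108*b + 81) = (b - 3)*(b - 1)*(b^3 - 9*b^2 + 27*b - 27) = (b - 3)^2*(b - 1)*(b^2 - 6*b + 9) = (b - 3)^3*(b - 1)*(b - 3)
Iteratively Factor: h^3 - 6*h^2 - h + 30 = (h - 3)*(h^2 - 3*h - 10) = (h - 5)*(h - 3)*(h + 2)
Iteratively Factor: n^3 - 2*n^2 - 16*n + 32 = (n - 2)*(n^2 - 16) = (n - 2)*(n + 4)*(n - 4)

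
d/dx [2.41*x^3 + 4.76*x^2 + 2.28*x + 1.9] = 7.23*x^2 + 9.52*x + 2.28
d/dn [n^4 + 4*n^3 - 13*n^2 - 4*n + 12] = 4*n^3 + 12*n^2 - 26*n - 4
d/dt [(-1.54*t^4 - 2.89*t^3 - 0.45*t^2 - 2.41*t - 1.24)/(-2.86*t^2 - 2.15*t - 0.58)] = (8.8088*t^5 + 18.1984*t^4 + 15.9998*t^3 - 0.8965*t^2 - 6.5708*t - 1.2682)/(8.1796*t^4 + 12.298*t^3 + 7.9401*t^2 + 2.494*t + 0.3364)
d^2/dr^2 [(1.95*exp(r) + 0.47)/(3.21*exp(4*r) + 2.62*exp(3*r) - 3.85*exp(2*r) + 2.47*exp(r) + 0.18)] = (180.836955*exp(8*r) + 257.885622*exp(7*r) + 96.2584320000003*exp(6*r) - 238.823163*exp(5*r) - 102.236944*exp(4*r) + 36.192825*exp(3*r) - 7.295163*exp(2*r) + 3.303293*exp(r) - 0.145782)*exp(r)/(33.076161*exp(12*r) + 80.990226*exp(11*r) - 52.908183*exp(10*r) - 99.937511*exp(9*r) + 193.660233*exp(8*r) - 6.69989999999997*exp(7*r) - 157.444702*exp(6*r) + 155.456835*exp(5*r) - 55.160121*exp(4*r) + 5.053627*exp(3*r) + 2.920266*exp(2*r) + 0.240084*exp(r) + 0.005832)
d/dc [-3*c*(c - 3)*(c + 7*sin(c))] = -21*c^2*cos(c) - 9*c^2 - 42*c*sin(c) + 63*c*cos(c) + 18*c + 63*sin(c)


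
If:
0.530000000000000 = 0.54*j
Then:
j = 0.98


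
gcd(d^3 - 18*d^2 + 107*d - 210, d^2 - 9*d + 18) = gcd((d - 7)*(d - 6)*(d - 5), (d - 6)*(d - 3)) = d - 6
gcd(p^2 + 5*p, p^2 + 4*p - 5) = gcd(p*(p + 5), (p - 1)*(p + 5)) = p + 5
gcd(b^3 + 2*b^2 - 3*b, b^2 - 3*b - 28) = 1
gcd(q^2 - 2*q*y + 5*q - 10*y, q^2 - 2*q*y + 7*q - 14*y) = -q + 2*y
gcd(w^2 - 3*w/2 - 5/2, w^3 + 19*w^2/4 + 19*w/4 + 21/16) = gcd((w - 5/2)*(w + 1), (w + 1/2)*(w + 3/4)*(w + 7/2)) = 1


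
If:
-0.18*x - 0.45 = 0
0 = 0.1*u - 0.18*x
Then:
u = -4.50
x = -2.50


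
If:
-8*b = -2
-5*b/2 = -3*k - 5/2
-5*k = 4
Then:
No Solution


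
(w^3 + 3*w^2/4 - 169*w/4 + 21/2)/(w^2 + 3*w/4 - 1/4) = (w^2 + w - 42)/(w + 1)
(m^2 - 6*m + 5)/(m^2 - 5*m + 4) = (m - 5)/(m - 4)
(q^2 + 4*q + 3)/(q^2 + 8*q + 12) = (q^2 + 4*q + 3)/(q^2 + 8*q + 12)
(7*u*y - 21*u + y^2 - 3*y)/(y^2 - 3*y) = (7*u + y)/y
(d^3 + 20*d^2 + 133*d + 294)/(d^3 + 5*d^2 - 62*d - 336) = (d + 7)/(d - 8)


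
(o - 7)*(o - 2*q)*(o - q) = o^3 - 3*o^2*q - 7*o^2 + 2*o*q^2 + 21*o*q - 14*q^2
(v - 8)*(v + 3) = v^2 - 5*v - 24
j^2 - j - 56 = (j - 8)*(j + 7)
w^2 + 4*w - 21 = (w - 3)*(w + 7)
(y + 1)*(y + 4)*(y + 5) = y^3 + 10*y^2 + 29*y + 20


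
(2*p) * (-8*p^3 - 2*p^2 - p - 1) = -16*p^4 - 4*p^3 - 2*p^2 - 2*p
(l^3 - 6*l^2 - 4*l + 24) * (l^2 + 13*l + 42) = l^5 + 7*l^4 - 40*l^3 - 280*l^2 + 144*l + 1008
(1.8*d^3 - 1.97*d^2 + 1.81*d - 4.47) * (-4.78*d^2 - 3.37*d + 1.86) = -8.604*d^5 + 3.3506*d^4 + 1.3351*d^3 + 11.6027*d^2 + 18.4305*d - 8.3142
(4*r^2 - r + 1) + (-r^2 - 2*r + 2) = 3*r^2 - 3*r + 3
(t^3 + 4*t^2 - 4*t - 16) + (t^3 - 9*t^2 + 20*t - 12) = 2*t^3 - 5*t^2 + 16*t - 28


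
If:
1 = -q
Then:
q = -1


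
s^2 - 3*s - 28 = (s - 7)*(s + 4)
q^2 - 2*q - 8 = (q - 4)*(q + 2)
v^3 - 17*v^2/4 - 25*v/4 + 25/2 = (v - 5)*(v - 5/4)*(v + 2)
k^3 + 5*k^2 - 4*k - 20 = (k - 2)*(k + 2)*(k + 5)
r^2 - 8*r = r*(r - 8)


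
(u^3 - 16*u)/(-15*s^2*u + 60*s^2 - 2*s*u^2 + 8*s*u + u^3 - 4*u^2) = u*(-u - 4)/(15*s^2 + 2*s*u - u^2)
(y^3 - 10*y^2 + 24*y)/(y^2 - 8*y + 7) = y*(y^2 - 10*y + 24)/(y^2 - 8*y + 7)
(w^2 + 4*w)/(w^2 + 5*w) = (w + 4)/(w + 5)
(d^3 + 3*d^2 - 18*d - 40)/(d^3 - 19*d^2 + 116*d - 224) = (d^2 + 7*d + 10)/(d^2 - 15*d + 56)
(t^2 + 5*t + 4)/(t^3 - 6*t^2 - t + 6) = (t + 4)/(t^2 - 7*t + 6)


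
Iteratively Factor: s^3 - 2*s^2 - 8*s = (s)*(s^2 - 2*s - 8) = s*(s + 2)*(s - 4)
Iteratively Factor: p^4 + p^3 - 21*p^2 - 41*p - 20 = (p + 1)*(p^3 - 21*p - 20) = (p + 1)*(p + 4)*(p^2 - 4*p - 5) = (p - 5)*(p + 1)*(p + 4)*(p + 1)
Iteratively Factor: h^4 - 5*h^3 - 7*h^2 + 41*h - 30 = (h - 5)*(h^3 - 7*h + 6) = (h - 5)*(h - 2)*(h^2 + 2*h - 3) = (h - 5)*(h - 2)*(h + 3)*(h - 1)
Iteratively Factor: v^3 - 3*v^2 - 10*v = (v + 2)*(v^2 - 5*v) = (v - 5)*(v + 2)*(v)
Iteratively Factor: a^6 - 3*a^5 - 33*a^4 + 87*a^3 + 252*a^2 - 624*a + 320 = (a + 4)*(a^5 - 7*a^4 - 5*a^3 + 107*a^2 - 176*a + 80) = (a - 5)*(a + 4)*(a^4 - 2*a^3 - 15*a^2 + 32*a - 16) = (a - 5)*(a + 4)^2*(a^3 - 6*a^2 + 9*a - 4) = (a - 5)*(a - 1)*(a + 4)^2*(a^2 - 5*a + 4) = (a - 5)*(a - 1)^2*(a + 4)^2*(a - 4)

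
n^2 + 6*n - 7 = (n - 1)*(n + 7)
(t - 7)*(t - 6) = t^2 - 13*t + 42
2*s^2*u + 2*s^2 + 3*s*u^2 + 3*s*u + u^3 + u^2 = (s + u)*(2*s + u)*(u + 1)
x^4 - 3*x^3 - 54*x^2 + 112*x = x*(x - 8)*(x - 2)*(x + 7)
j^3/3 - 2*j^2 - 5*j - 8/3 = (j/3 + 1/3)*(j - 8)*(j + 1)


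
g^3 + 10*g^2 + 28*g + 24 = (g + 2)^2*(g + 6)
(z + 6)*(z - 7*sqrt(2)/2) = z^2 - 7*sqrt(2)*z/2 + 6*z - 21*sqrt(2)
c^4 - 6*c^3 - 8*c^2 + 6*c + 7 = (c - 7)*(c - 1)*(c + 1)^2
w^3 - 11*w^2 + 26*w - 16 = (w - 8)*(w - 2)*(w - 1)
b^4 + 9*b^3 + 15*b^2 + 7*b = b*(b + 1)^2*(b + 7)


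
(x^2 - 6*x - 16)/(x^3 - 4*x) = (x - 8)/(x*(x - 2))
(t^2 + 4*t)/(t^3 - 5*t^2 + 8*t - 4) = t*(t + 4)/(t^3 - 5*t^2 + 8*t - 4)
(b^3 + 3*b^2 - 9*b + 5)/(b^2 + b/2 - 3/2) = 2*(b^2 + 4*b - 5)/(2*b + 3)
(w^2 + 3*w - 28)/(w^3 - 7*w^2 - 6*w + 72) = (w + 7)/(w^2 - 3*w - 18)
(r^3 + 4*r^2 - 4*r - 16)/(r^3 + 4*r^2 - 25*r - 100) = (r^2 - 4)/(r^2 - 25)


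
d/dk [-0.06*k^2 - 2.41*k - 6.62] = -0.12*k - 2.41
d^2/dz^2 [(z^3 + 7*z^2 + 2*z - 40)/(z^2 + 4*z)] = -20/z^3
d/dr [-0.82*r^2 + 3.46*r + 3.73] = 3.46 - 1.64*r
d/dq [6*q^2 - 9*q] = 12*q - 9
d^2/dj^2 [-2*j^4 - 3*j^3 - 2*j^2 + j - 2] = -24*j^2 - 18*j - 4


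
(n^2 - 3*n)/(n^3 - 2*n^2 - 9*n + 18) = n/(n^2 + n - 6)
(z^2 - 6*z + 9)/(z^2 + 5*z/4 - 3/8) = 8*(z^2 - 6*z + 9)/(8*z^2 + 10*z - 3)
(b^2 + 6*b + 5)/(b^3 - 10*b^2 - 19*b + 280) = (b + 1)/(b^2 - 15*b + 56)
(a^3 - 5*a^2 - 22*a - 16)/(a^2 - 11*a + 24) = (a^2 + 3*a + 2)/(a - 3)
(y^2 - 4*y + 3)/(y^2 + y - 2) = (y - 3)/(y + 2)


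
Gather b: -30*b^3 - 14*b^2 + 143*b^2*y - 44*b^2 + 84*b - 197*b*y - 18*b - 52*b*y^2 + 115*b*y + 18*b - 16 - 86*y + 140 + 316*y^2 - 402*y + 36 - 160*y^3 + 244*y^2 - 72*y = -30*b^3 + b^2*(143*y - 58) + b*(-52*y^2 - 82*y + 84) - 160*y^3 + 560*y^2 - 560*y + 160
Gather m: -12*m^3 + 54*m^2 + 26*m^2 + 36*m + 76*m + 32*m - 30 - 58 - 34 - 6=-12*m^3 + 80*m^2 + 144*m - 128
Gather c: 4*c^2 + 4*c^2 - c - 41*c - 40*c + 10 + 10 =8*c^2 - 82*c + 20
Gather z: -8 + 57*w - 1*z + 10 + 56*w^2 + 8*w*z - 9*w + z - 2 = 56*w^2 + 8*w*z + 48*w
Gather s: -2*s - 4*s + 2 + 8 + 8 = 18 - 6*s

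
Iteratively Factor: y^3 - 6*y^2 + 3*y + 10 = (y - 5)*(y^2 - y - 2) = (y - 5)*(y + 1)*(y - 2)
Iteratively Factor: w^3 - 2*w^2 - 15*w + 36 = (w - 3)*(w^2 + w - 12) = (w - 3)^2*(w + 4)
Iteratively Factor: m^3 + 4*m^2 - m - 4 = (m - 1)*(m^2 + 5*m + 4) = (m - 1)*(m + 4)*(m + 1)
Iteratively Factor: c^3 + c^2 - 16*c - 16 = (c - 4)*(c^2 + 5*c + 4) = (c - 4)*(c + 1)*(c + 4)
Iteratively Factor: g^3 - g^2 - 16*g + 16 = (g - 1)*(g^2 - 16) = (g - 1)*(g + 4)*(g - 4)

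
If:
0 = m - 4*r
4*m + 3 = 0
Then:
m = -3/4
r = -3/16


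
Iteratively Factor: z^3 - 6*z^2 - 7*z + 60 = (z - 4)*(z^2 - 2*z - 15) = (z - 4)*(z + 3)*(z - 5)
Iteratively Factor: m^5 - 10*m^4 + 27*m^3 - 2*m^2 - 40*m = (m - 4)*(m^4 - 6*m^3 + 3*m^2 + 10*m) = (m - 5)*(m - 4)*(m^3 - m^2 - 2*m) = (m - 5)*(m - 4)*(m + 1)*(m^2 - 2*m) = m*(m - 5)*(m - 4)*(m + 1)*(m - 2)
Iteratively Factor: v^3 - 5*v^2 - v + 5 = (v - 1)*(v^2 - 4*v - 5) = (v - 5)*(v - 1)*(v + 1)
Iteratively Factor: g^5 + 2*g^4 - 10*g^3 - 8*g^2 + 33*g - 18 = (g - 1)*(g^4 + 3*g^3 - 7*g^2 - 15*g + 18) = (g - 1)*(g + 3)*(g^3 - 7*g + 6) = (g - 2)*(g - 1)*(g + 3)*(g^2 + 2*g - 3) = (g - 2)*(g - 1)^2*(g + 3)*(g + 3)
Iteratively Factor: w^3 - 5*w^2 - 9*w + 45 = (w - 5)*(w^2 - 9) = (w - 5)*(w + 3)*(w - 3)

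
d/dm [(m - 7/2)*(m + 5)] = 2*m + 3/2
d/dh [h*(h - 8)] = 2*h - 8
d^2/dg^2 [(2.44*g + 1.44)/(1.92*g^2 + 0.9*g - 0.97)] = ((2.44*g + 1.44)*(3.84*g + 0.9)*(7.68*g + 1.8) - (28.1088*g + 9.9216)*(1.92*g^2 + 0.9*g - 0.97))/(1.92*g^2 + 0.9*g - 0.97)^3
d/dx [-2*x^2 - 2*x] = -4*x - 2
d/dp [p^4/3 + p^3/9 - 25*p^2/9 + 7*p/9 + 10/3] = 4*p^3/3 + p^2/3 - 50*p/9 + 7/9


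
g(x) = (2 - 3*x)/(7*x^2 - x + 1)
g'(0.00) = -1.00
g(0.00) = 2.00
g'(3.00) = 0.03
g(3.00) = -0.11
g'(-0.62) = 1.31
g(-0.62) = 0.90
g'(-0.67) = 1.17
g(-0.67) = 0.83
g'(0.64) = -0.99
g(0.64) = 0.02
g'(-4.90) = 0.02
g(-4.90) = 0.10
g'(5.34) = 0.01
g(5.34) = -0.07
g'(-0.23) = 2.56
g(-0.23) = 1.68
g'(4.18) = 0.02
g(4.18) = -0.09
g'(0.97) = -0.19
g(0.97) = -0.14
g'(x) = (1 - 14*x)*(2 - 3*x)/(7*x^2 - x + 1)^2 - 3/(7*x^2 - x + 1) = (-21*x^2 + 3*x + (3*x - 2)*(14*x - 1) - 3)/(7*x^2 - x + 1)^2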